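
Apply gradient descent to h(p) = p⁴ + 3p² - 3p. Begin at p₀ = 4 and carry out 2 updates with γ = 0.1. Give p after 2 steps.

5315.6412

h′(p) = 4p³ + 6p - 3
Step 1: h′(4) = 277; p₁ = 4 − 0.1·277 = -23.7
Step 2: h′(-23.7) = -53393.412; p₂ = -23.7 − 0.1·(-53393.412) = 5315.6412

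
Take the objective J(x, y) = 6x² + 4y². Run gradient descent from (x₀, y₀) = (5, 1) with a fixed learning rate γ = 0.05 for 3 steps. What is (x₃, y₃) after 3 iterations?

(0.32, 0.216)

∇J = (12x, 8y)
Step 1: at (5, 1), ∇J = (60, 8) → (5, 1) − 0.05·(60, 8) = (2, 0.6)
Step 2: at (2, 0.6), ∇J = (24, 4.8) → (2, 0.6) − 0.05·(24, 4.8) = (0.8, 0.36)
Step 3: at (0.8, 0.36), ∇J = (9.6, 2.88) → (0.8, 0.36) − 0.05·(9.6, 2.88) = (0.32, 0.216)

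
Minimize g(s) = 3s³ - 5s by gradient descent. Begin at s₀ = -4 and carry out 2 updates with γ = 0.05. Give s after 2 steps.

-64.656125

g′(s) = 9s² - 5
s₁ = -4 − 0.05·139 = -10.95
s₂ = -10.95 − 0.05·1074.1225 = -64.656125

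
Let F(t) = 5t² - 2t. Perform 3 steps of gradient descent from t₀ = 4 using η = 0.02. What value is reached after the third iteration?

2.1456

F′(t) = 10t - 2
t₁ = 4 − 0.02·38 = 3.24
t₂ = 3.24 − 0.02·30.4 = 2.632
t₃ = 2.632 − 0.02·24.32 = 2.1456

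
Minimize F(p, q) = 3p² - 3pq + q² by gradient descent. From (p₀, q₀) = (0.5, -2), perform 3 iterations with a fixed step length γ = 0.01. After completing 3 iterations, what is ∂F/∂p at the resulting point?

∇F = (6p - 3q, -3p + 2q)
(p₁, q₁) = (0.5, -2) − 0.01·(9, -5.5) = (0.41, -1.945)
(p₂, q₂) = (0.41, -1.945) − 0.01·(8.295, -5.12) = (0.32705, -1.8938)
(p₃, q₃) = (0.32705, -1.8938) − 0.01·(7.6437, -4.76875) = (0.250613, -1.8461125)
∂F/∂p at (0.250613, -1.8461125) = 7.0420155

7.0420155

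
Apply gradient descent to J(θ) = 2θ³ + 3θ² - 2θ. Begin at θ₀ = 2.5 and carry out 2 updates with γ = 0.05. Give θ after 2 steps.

J′(θ) = 6θ² + 6θ - 2
Step 1: J′(2.5) = 50.5; θ₁ = 2.5 − 0.05·50.5 = -0.025
Step 2: J′(-0.025) = -2.14625; θ₂ = -0.025 − 0.05·(-2.14625) = 0.0823125

0.0823125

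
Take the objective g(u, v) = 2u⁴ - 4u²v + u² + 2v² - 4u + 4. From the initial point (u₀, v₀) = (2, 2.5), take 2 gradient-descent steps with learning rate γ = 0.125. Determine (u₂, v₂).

(-2.5, 2.125)

∇g = (8u³ - 8uv + 2u - 4, -4u² + 4v)
Step 1: at (2, 2.5), ∇g = (24, -6) → (2, 2.5) − 0.125·(24, -6) = (-1, 3.25)
Step 2: at (-1, 3.25), ∇g = (12, 9) → (-1, 3.25) − 0.125·(12, 9) = (-2.5, 2.125)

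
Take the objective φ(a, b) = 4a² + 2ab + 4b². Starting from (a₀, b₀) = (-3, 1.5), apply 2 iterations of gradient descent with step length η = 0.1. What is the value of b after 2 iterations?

∇φ = (8a + 2b, 2a + 8b)
Step 1: at (-3, 1.5), ∇φ = (-21, 6) → (-3, 1.5) − 0.1·(-21, 6) = (-0.9, 0.9)
Step 2: at (-0.9, 0.9), ∇φ = (-5.4, 5.4) → (-0.9, 0.9) − 0.1·(-5.4, 5.4) = (-0.36, 0.36)
b = 0.36

0.36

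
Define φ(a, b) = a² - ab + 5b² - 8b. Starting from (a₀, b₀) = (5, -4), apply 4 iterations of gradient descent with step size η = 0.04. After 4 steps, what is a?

∇φ = (2a - b, -a + 10b - 8)
(a₁, b₁) = (5, -4) − 0.04·(14, -53) = (4.44, -1.88)
(a₂, b₂) = (4.44, -1.88) − 0.04·(10.76, -31.24) = (4.0096, -0.6304)
(a₃, b₃) = (4.0096, -0.6304) − 0.04·(8.6496, -18.3136) = (3.663616, 0.102144)
(a₄, b₄) = (3.663616, 0.102144) − 0.04·(7.225088, -10.642176) = (3.37461248, 0.52783104)
a = 3.37461248

3.37461248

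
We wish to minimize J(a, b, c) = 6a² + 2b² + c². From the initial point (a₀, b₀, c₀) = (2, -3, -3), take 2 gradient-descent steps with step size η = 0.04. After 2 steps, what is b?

∇J = (12a, 4b, 2c)
(a₁, b₁, c₁) = (2, -3, -3) − 0.04·(24, -12, -6) = (1.04, -2.52, -2.76)
(a₂, b₂, c₂) = (1.04, -2.52, -2.76) − 0.04·(12.48, -10.08, -5.52) = (0.5408, -2.1168, -2.5392)
b = -2.1168

-2.1168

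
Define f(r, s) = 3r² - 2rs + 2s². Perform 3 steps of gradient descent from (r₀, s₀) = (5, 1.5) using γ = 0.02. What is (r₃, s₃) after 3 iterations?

(3.57472, 1.66096)

∇f = (6r - 2s, -2r + 4s)
Step 1: at (5, 1.5), ∇f = (27, -4) → (5, 1.5) − 0.02·(27, -4) = (4.46, 1.58)
Step 2: at (4.46, 1.58), ∇f = (23.6, -2.6) → (4.46, 1.58) − 0.02·(23.6, -2.6) = (3.988, 1.632)
Step 3: at (3.988, 1.632), ∇f = (20.664, -1.448) → (3.988, 1.632) − 0.02·(20.664, -1.448) = (3.57472, 1.66096)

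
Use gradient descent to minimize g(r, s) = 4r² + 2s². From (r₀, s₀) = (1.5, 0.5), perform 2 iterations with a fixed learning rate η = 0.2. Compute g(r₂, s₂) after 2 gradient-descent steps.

∇g = (8r, 4s)
Step 1: at (1.5, 0.5), ∇g = (12, 2) → (1.5, 0.5) − 0.2·(12, 2) = (-0.9, 0.1)
Step 2: at (-0.9, 0.1), ∇g = (-7.2, 0.4) → (-0.9, 0.1) − 0.2·(-7.2, 0.4) = (0.54, 0.02)
g(0.54, 0.02) = 1.1672

1.1672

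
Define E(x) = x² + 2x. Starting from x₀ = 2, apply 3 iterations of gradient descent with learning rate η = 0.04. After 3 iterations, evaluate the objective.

E′(x) = 2x + 2
x₁ = 2 − 0.04·6 = 1.76
x₂ = 1.76 − 0.04·5.52 = 1.5392
x₃ = 1.5392 − 0.04·5.0784 = 1.336064
E(1.336064) = 4.457195012096

4.457195012096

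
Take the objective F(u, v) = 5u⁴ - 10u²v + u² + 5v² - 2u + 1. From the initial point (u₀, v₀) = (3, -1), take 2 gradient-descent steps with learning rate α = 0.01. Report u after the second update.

∇F = (20u³ - 20uv + 2u - 2, -10u² + 10v)
Step 1: at (3, -1), ∇F = (604, -100) → (3, -1) − 0.01·(604, -100) = (-3.04, 0)
Step 2: at (-3.04, 0), ∇F = (-569.96928, -92.416) → (-3.04, 0) − 0.01·(-569.96928, -92.416) = (2.6596928, 0.92416)
u = 2.6596928

2.6596928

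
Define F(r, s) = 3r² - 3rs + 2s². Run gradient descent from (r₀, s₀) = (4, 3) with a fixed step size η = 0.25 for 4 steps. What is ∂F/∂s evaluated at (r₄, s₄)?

-7.734375

∇F = (6r - 3s, -3r + 4s)
(r₁, s₁) = (4, 3) − 0.25·(15, 0) = (0.25, 3)
(r₂, s₂) = (0.25, 3) − 0.25·(-7.5, 11.25) = (2.125, 0.1875)
(r₃, s₃) = (2.125, 0.1875) − 0.25·(12.1875, -5.625) = (-0.921875, 1.59375)
(r₄, s₄) = (-0.921875, 1.59375) − 0.25·(-10.3125, 9.140625) = (1.65625, -0.69140625)
∂F/∂s at (1.65625, -0.69140625) = -7.734375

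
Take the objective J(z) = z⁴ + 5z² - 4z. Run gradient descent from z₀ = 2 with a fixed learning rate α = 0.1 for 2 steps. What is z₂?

J′(z) = 4z³ + 10z - 4
Step 1: J′(2) = 48; z₁ = 2 − 0.1·48 = -2.8
Step 2: J′(-2.8) = -119.808; z₂ = -2.8 − 0.1·(-119.808) = 9.1808

9.1808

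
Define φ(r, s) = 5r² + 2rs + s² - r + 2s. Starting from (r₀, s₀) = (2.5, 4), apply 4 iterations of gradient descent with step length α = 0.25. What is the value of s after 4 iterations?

4.5

∇φ = (10r + 2s - 1, 2r + 2s + 2)
(r₁, s₁) = (2.5, 4) − 0.25·(32, 15) = (-5.5, 0.25)
(r₂, s₂) = (-5.5, 0.25) − 0.25·(-55.5, -8.5) = (8.375, 2.375)
(r₃, s₃) = (8.375, 2.375) − 0.25·(87.5, 23.5) = (-13.5, -3.5)
(r₄, s₄) = (-13.5, -3.5) − 0.25·(-143, -32) = (22.25, 4.5)
s = 4.5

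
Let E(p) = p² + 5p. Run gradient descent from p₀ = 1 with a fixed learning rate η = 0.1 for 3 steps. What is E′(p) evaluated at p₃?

3.584

E′(p) = 2p + 5
p₁ = 1 − 0.1·7 = 0.3
p₂ = 0.3 − 0.1·5.6 = -0.26
p₃ = -0.26 − 0.1·4.48 = -0.708
E′(p) at (-0.708) = 3.584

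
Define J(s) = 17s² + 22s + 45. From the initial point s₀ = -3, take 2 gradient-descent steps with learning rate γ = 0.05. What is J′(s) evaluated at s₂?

J′(s) = 34s + 22
Step 1: J′(-3) = -80; s₁ = -3 − 0.05·(-80) = 1
Step 2: J′(1) = 56; s₂ = 1 − 0.05·56 = -1.8
J′(s) at (-1.8) = -39.2

-39.2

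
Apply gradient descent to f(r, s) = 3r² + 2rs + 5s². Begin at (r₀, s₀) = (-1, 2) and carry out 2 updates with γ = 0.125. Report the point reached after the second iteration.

∇f = (6r + 2s, 2r + 10s)
Step 1: at (-1, 2), ∇f = (-2, 18) → (-1, 2) − 0.125·(-2, 18) = (-0.75, -0.25)
Step 2: at (-0.75, -0.25), ∇f = (-5, -4) → (-0.75, -0.25) − 0.125·(-5, -4) = (-0.125, 0.25)

(-0.125, 0.25)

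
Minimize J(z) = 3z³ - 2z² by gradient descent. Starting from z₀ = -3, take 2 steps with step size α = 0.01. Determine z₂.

J′(z) = 9z² - 4z
z₁ = -3 − 0.01·93 = -3.93
z₂ = -3.93 − 0.01·154.7241 = -5.477241

-5.477241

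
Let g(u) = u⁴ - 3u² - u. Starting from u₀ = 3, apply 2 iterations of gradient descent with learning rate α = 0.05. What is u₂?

g′(u) = 4u³ - 6u - 1
u₁ = 3 − 0.05·89 = -1.45
u₂ = -1.45 − 0.05·(-4.4945) = -1.225275

-1.225275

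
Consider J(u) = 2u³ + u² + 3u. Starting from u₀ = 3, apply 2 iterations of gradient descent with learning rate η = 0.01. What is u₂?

J′(u) = 6u² + 2u + 3
u₁ = 3 − 0.01·63 = 2.37
u₂ = 2.37 − 0.01·41.4414 = 1.955586

1.955586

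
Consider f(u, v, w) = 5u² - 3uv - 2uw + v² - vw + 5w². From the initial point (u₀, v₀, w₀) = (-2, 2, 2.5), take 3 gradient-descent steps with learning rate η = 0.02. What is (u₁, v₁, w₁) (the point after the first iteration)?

∇f = (10u - 3v - 2w, -3u + 2v - w, -2u - v + 10w)
Step 1: at (-2, 2, 2.5), ∇f = (-31, 7.5, 27) → (-2, 2, 2.5) − 0.02·(-31, 7.5, 27) = (-1.38, 1.85, 1.96)

(-1.38, 1.85, 1.96)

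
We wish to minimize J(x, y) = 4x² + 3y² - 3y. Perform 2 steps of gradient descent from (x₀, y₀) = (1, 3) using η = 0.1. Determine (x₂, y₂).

(0.04, 0.9)

∇J = (8x, 6y - 3)
Step 1: at (1, 3), ∇J = (8, 15) → (1, 3) − 0.1·(8, 15) = (0.2, 1.5)
Step 2: at (0.2, 1.5), ∇J = (1.6, 6) → (0.2, 1.5) − 0.1·(1.6, 6) = (0.04, 0.9)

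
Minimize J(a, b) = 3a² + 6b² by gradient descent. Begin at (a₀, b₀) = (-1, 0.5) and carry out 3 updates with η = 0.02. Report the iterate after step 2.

∇J = (6a, 12b)
Step 1: at (-1, 0.5), ∇J = (-6, 6) → (-1, 0.5) − 0.02·(-6, 6) = (-0.88, 0.38)
Step 2: at (-0.88, 0.38), ∇J = (-5.28, 4.56) → (-0.88, 0.38) − 0.02·(-5.28, 4.56) = (-0.7744, 0.2888)

(-0.7744, 0.2888)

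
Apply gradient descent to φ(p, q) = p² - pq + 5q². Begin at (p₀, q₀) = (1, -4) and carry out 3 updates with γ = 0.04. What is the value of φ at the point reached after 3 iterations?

∇φ = (2p - q, -p + 10q)
Step 1: at (1, -4), ∇φ = (6, -41) → (1, -4) − 0.04·(6, -41) = (0.76, -2.36)
Step 2: at (0.76, -2.36), ∇φ = (3.88, -24.36) → (0.76, -2.36) − 0.04·(3.88, -24.36) = (0.6048, -1.3856)
Step 3: at (0.6048, -1.3856), ∇φ = (2.5952, -14.4608) → (0.6048, -1.3856) − 0.04·(2.5952, -14.4608) = (0.500992, -0.807168)
φ(0.500992, -0.807168) = 3.91297859584

3.91297859584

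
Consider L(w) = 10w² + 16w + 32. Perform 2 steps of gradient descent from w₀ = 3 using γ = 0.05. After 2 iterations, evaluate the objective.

L′(w) = 20w + 16
w₁ = 3 − 0.05·76 = -0.8
w₂ = -0.8 − 0.05·0 = -0.8
L(-0.8) = 25.6

25.6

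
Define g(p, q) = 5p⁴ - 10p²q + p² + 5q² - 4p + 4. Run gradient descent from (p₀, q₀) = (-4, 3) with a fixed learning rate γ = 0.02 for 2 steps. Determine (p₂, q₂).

∇g = (20p³ - 20pq + 2p - 4, -10p² + 10q)
Step 1: at (-4, 3), ∇g = (-1052, -130) → (-4, 3) − 0.02·(-1052, -130) = (17.04, 5.6)
Step 2: at (17.04, 5.6), ∇g = (97076.83328, -2847.616) → (17.04, 5.6) − 0.02·(97076.83328, -2847.616) = (-1924.4966656, 62.55232)

(-1924.4966656, 62.55232)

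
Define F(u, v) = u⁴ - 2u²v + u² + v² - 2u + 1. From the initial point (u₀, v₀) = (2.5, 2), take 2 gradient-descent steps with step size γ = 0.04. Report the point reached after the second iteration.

∇F = (4u³ - 4uv + 2u - 2, -2u² + 2v)
(u₁, v₁) = (2.5, 2) − 0.04·(45.5, -8.5) = (0.68, 2.34)
(u₂, v₂) = (0.68, 2.34) − 0.04·(-5.747072, 3.7552) = (0.90988288, 2.189792)

(0.90988288, 2.189792)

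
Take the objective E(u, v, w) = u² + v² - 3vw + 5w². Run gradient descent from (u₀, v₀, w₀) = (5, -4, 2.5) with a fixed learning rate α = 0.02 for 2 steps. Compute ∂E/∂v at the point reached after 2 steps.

-10.4334

∇E = (2u, 2v - 3w, -3v + 10w)
Step 1: at (5, -4, 2.5), ∇E = (10, -15.5, 37) → (5, -4, 2.5) − 0.02·(10, -15.5, 37) = (4.8, -3.69, 1.76)
Step 2: at (4.8, -3.69, 1.76), ∇E = (9.6, -12.66, 28.67) → (4.8, -3.69, 1.76) − 0.02·(9.6, -12.66, 28.67) = (4.608, -3.4368, 1.1866)
∂E/∂v at (4.608, -3.4368, 1.1866) = -10.4334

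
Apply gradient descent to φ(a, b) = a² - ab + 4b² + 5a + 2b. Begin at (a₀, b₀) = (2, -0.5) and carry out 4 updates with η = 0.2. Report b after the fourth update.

∇φ = (2a - b + 5, -a + 8b + 2)
Step 1: at (2, -0.5), ∇φ = (9.5, -4) → (2, -0.5) − 0.2·(9.5, -4) = (0.1, 0.3)
Step 2: at (0.1, 0.3), ∇φ = (4.9, 4.3) → (0.1, 0.3) − 0.2·(4.9, 4.3) = (-0.88, -0.56)
Step 3: at (-0.88, -0.56), ∇φ = (3.8, -1.6) → (-0.88, -0.56) − 0.2·(3.8, -1.6) = (-1.64, -0.24)
Step 4: at (-1.64, -0.24), ∇φ = (1.96, 1.72) → (-1.64, -0.24) − 0.2·(1.96, 1.72) = (-2.032, -0.584)
b = -0.584

-0.584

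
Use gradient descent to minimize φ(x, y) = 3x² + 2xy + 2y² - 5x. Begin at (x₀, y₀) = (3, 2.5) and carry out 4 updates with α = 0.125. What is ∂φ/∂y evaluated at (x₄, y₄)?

∇φ = (6x + 2y - 5, 2x + 4y)
Step 1: at (3, 2.5), ∇φ = (18, 16) → (3, 2.5) − 0.125·(18, 16) = (0.75, 0.5)
Step 2: at (0.75, 0.5), ∇φ = (0.5, 3.5) → (0.75, 0.5) − 0.125·(0.5, 3.5) = (0.6875, 0.0625)
Step 3: at (0.6875, 0.0625), ∇φ = (-0.75, 1.625) → (0.6875, 0.0625) − 0.125·(-0.75, 1.625) = (0.78125, -0.140625)
Step 4: at (0.78125, -0.140625), ∇φ = (-0.59375, 1) → (0.78125, -0.140625) − 0.125·(-0.59375, 1) = (0.85546875, -0.265625)
∂φ/∂y at (0.85546875, -0.265625) = 0.6484375

0.6484375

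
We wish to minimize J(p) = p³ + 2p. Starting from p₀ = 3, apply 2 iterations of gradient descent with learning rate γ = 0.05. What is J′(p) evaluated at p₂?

J′(p) = 3p² + 2
p₁ = 3 − 0.05·29 = 1.55
p₂ = 1.55 − 0.05·9.2075 = 1.089625
J′(p) at (1.089625) = 5.561847921875

5.561847921875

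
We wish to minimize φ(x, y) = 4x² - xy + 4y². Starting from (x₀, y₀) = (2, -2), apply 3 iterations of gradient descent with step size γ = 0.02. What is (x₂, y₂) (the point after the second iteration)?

∇φ = (8x - y, -x + 8y)
(x₁, y₁) = (2, -2) − 0.02·(18, -18) = (1.64, -1.64)
(x₂, y₂) = (1.64, -1.64) − 0.02·(14.76, -14.76) = (1.3448, -1.3448)

(1.3448, -1.3448)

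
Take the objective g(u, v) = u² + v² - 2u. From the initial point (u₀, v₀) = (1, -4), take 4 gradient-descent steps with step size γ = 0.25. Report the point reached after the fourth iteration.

∇g = (2u - 2, 2v)
(u₁, v₁) = (1, -4) − 0.25·(0, -8) = (1, -2)
(u₂, v₂) = (1, -2) − 0.25·(0, -4) = (1, -1)
(u₃, v₃) = (1, -1) − 0.25·(0, -2) = (1, -0.5)
(u₄, v₄) = (1, -0.5) − 0.25·(0, -1) = (1, -0.25)

(1, -0.25)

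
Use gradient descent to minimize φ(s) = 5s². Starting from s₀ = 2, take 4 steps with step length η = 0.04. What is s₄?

φ′(s) = 10s
Step 1: φ′(2) = 20; s₁ = 2 − 0.04·20 = 1.2
Step 2: φ′(1.2) = 12; s₂ = 1.2 − 0.04·12 = 0.72
Step 3: φ′(0.72) = 7.2; s₃ = 0.72 − 0.04·7.2 = 0.432
Step 4: φ′(0.432) = 4.32; s₄ = 0.432 − 0.04·4.32 = 0.2592

0.2592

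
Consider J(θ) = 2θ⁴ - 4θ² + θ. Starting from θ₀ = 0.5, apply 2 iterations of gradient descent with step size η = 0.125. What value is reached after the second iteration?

0.953125

J′(θ) = 8θ³ - 8θ + 1
θ₁ = 0.5 − 0.125·(-2) = 0.75
θ₂ = 0.75 − 0.125·(-1.625) = 0.953125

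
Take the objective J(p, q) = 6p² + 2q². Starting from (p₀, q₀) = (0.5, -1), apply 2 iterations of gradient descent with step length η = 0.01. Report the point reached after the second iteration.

∇J = (12p, 4q)
Step 1: at (0.5, -1), ∇J = (6, -4) → (0.5, -1) − 0.01·(6, -4) = (0.44, -0.96)
Step 2: at (0.44, -0.96), ∇J = (5.28, -3.84) → (0.44, -0.96) − 0.01·(5.28, -3.84) = (0.3872, -0.9216)

(0.3872, -0.9216)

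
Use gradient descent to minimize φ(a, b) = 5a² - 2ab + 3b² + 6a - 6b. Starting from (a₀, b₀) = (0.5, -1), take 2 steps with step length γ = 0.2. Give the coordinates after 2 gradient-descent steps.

(1.54, 0.04)

∇φ = (10a - 2b + 6, -2a + 6b - 6)
Step 1: at (0.5, -1), ∇φ = (13, -13) → (0.5, -1) − 0.2·(13, -13) = (-2.1, 1.6)
Step 2: at (-2.1, 1.6), ∇φ = (-18.2, 7.8) → (-2.1, 1.6) − 0.2·(-18.2, 7.8) = (1.54, 0.04)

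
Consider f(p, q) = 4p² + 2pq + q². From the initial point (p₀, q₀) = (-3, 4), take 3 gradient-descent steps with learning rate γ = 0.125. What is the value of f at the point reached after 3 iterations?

4.8759765625

∇f = (8p + 2q, 2p + 2q)
(p₁, q₁) = (-3, 4) − 0.125·(-16, 2) = (-1, 3.75)
(p₂, q₂) = (-1, 3.75) − 0.125·(-0.5, 5.5) = (-0.9375, 3.0625)
(p₃, q₃) = (-0.9375, 3.0625) − 0.125·(-1.375, 4.25) = (-0.765625, 2.53125)
f(-0.765625, 2.53125) = 4.8759765625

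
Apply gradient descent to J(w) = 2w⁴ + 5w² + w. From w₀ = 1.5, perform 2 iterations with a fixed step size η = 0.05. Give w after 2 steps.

-0.26515

J′(w) = 8w³ + 10w + 1
Step 1: J′(1.5) = 43; w₁ = 1.5 − 0.05·43 = -0.65
Step 2: J′(-0.65) = -7.697; w₂ = -0.65 − 0.05·(-7.697) = -0.26515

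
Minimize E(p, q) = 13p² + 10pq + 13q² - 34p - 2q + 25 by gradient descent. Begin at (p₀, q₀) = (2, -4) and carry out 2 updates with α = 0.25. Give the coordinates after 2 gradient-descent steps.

(-76.5, -114.5)

∇E = (26p + 10q - 34, 10p + 26q - 2)
(p₁, q₁) = (2, -4) − 0.25·(-22, -86) = (7.5, 17.5)
(p₂, q₂) = (7.5, 17.5) − 0.25·(336, 528) = (-76.5, -114.5)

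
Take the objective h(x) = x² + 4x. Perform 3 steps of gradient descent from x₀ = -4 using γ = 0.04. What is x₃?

h′(x) = 2x + 4
x₁ = -4 − 0.04·(-4) = -3.84
x₂ = -3.84 − 0.04·(-3.68) = -3.6928
x₃ = -3.6928 − 0.04·(-3.3856) = -3.557376

-3.557376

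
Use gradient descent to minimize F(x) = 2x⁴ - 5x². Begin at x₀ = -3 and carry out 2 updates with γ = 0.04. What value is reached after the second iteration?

-21.79308288

F′(x) = 8x³ - 10x
x₁ = -3 − 0.04·(-186) = 4.44
x₂ = 4.44 − 0.04·655.827072 = -21.79308288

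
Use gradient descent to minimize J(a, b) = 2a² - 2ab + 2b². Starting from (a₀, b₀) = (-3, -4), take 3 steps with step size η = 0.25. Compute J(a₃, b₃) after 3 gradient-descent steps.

0.40625

∇J = (4a - 2b, -2a + 4b)
(a₁, b₁) = (-3, -4) − 0.25·(-4, -10) = (-2, -1.5)
(a₂, b₂) = (-2, -1.5) − 0.25·(-5, -2) = (-0.75, -1)
(a₃, b₃) = (-0.75, -1) − 0.25·(-1, -2.5) = (-0.5, -0.375)
J(-0.5, -0.375) = 0.40625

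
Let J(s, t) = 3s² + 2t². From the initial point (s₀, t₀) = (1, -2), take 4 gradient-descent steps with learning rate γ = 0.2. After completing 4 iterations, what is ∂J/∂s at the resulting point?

∇J = (6s, 4t)
Step 1: at (1, -2), ∇J = (6, -8) → (1, -2) − 0.2·(6, -8) = (-0.2, -0.4)
Step 2: at (-0.2, -0.4), ∇J = (-1.2, -1.6) → (-0.2, -0.4) − 0.2·(-1.2, -1.6) = (0.04, -0.08)
Step 3: at (0.04, -0.08), ∇J = (0.24, -0.32) → (0.04, -0.08) − 0.2·(0.24, -0.32) = (-0.008, -0.016)
Step 4: at (-0.008, -0.016), ∇J = (-0.048, -0.064) → (-0.008, -0.016) − 0.2·(-0.048, -0.064) = (0.0016, -0.0032)
∂J/∂s at (0.0016, -0.0032) = 0.0096

0.0096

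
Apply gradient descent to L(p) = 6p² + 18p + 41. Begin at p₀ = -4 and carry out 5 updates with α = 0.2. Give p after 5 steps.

11.9456

L′(p) = 12p + 18
Step 1: L′(-4) = -30; p₁ = -4 − 0.2·(-30) = 2
Step 2: L′(2) = 42; p₂ = 2 − 0.2·42 = -6.4
Step 3: L′(-6.4) = -58.8; p₃ = -6.4 − 0.2·(-58.8) = 5.36
Step 4: L′(5.36) = 82.32; p₄ = 5.36 − 0.2·82.32 = -11.104
Step 5: L′(-11.104) = -115.248; p₅ = -11.104 − 0.2·(-115.248) = 11.9456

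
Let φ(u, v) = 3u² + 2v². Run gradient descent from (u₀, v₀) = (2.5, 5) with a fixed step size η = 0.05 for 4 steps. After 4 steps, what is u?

∇φ = (6u, 4v)
(u₁, v₁) = (2.5, 5) − 0.05·(15, 20) = (1.75, 4)
(u₂, v₂) = (1.75, 4) − 0.05·(10.5, 16) = (1.225, 3.2)
(u₃, v₃) = (1.225, 3.2) − 0.05·(7.35, 12.8) = (0.8575, 2.56)
(u₄, v₄) = (0.8575, 2.56) − 0.05·(5.145, 10.24) = (0.60025, 2.048)
u = 0.60025

0.60025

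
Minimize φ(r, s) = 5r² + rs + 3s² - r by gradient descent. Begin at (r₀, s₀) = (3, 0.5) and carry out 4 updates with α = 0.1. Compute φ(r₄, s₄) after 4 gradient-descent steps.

∇φ = (10r + s - 1, r + 6s)
(r₁, s₁) = (3, 0.5) − 0.1·(29.5, 6) = (0.05, -0.1)
(r₂, s₂) = (0.05, -0.1) − 0.1·(-0.6, -0.55) = (0.11, -0.045)
(r₃, s₃) = (0.11, -0.045) − 0.1·(0.055, -0.16) = (0.1045, -0.029)
(r₄, s₄) = (0.1045, -0.029) − 0.1·(0.016, -0.0695) = (0.1029, -0.02205)
φ(0.1029, -0.02205) = -0.0507682875

-0.0507682875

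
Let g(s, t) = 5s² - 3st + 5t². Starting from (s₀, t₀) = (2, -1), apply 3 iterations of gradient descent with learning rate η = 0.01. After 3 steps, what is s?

1.389933

∇g = (10s - 3t, -3s + 10t)
(s₁, t₁) = (2, -1) − 0.01·(23, -16) = (1.77, -0.84)
(s₂, t₂) = (1.77, -0.84) − 0.01·(20.22, -13.71) = (1.5678, -0.7029)
(s₃, t₃) = (1.5678, -0.7029) − 0.01·(17.7867, -11.7324) = (1.389933, -0.585576)
s = 1.389933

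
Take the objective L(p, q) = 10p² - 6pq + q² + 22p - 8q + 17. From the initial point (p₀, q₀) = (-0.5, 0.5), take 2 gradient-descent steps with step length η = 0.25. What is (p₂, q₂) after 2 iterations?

(7.75, -1.375)

∇L = (20p - 6q + 22, -6p + 2q - 8)
Step 1: at (-0.5, 0.5), ∇L = (9, -4) → (-0.5, 0.5) − 0.25·(9, -4) = (-2.75, 1.5)
Step 2: at (-2.75, 1.5), ∇L = (-42, 11.5) → (-2.75, 1.5) − 0.25·(-42, 11.5) = (7.75, -1.375)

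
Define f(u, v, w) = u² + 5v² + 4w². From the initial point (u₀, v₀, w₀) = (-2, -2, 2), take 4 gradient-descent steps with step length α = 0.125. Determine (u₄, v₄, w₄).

∇f = (2u, 10v, 8w)
(u₁, v₁, w₁) = (-2, -2, 2) − 0.125·(-4, -20, 16) = (-1.5, 0.5, 0)
(u₂, v₂, w₂) = (-1.5, 0.5, 0) − 0.125·(-3, 5, 0) = (-1.125, -0.125, 0)
(u₃, v₃, w₃) = (-1.125, -0.125, 0) − 0.125·(-2.25, -1.25, 0) = (-0.84375, 0.03125, 0)
(u₄, v₄, w₄) = (-0.84375, 0.03125, 0) − 0.125·(-1.6875, 0.3125, 0) = (-0.6328125, -0.0078125, 0)

(-0.6328125, -0.0078125, 0)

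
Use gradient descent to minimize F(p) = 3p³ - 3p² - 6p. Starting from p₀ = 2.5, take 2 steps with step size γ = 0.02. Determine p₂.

F′(p) = 9p² - 6p - 6
Step 1: F′(2.5) = 35.25; p₁ = 2.5 − 0.02·35.25 = 1.795
Step 2: F′(1.795) = 12.228225; p₂ = 1.795 − 0.02·12.228225 = 1.5504355

1.5504355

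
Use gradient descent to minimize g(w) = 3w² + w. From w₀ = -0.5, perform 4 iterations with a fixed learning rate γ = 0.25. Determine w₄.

g′(w) = 6w + 1
w₁ = -0.5 − 0.25·(-2) = 0
w₂ = 0 − 0.25·1 = -0.25
w₃ = -0.25 − 0.25·(-0.5) = -0.125
w₄ = -0.125 − 0.25·0.25 = -0.1875

-0.1875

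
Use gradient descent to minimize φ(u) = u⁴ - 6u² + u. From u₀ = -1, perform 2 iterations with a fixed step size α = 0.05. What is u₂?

-1.760275

φ′(u) = 4u³ - 12u + 1
Step 1: φ′(-1) = 9; u₁ = -1 − 0.05·9 = -1.45
Step 2: φ′(-1.45) = 6.2055; u₂ = -1.45 − 0.05·6.2055 = -1.760275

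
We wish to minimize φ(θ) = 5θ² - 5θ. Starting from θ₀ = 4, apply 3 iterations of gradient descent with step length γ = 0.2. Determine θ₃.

φ′(θ) = 10θ - 5
θ₁ = 4 − 0.2·35 = -3
θ₂ = -3 − 0.2·(-35) = 4
θ₃ = 4 − 0.2·35 = -3

-3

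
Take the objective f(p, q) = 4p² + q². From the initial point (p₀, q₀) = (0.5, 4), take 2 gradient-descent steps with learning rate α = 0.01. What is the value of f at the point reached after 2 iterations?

15.47428352

∇f = (8p, 2q)
Step 1: at (0.5, 4), ∇f = (4, 8) → (0.5, 4) − 0.01·(4, 8) = (0.46, 3.92)
Step 2: at (0.46, 3.92), ∇f = (3.68, 7.84) → (0.46, 3.92) − 0.01·(3.68, 7.84) = (0.4232, 3.8416)
f(0.4232, 3.8416) = 15.47428352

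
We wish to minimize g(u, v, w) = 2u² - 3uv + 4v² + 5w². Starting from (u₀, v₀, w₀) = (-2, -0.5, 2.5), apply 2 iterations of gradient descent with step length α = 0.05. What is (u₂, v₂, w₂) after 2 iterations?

∇g = (4u - 3v, -3u + 8v, 10w)
(u₁, v₁, w₁) = (-2, -0.5, 2.5) − 0.05·(-6.5, 2, 25) = (-1.675, -0.6, 1.25)
(u₂, v₂, w₂) = (-1.675, -0.6, 1.25) − 0.05·(-4.9, 0.225, 12.5) = (-1.43, -0.61125, 0.625)

(-1.43, -0.61125, 0.625)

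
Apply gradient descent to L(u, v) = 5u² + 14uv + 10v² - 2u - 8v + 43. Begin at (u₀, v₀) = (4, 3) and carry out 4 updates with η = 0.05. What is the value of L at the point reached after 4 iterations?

∇L = (10u + 14v - 2, 14u + 20v - 8)
Step 1: at (4, 3), ∇L = (80, 108) → (4, 3) − 0.05·(80, 108) = (0, -2.4)
Step 2: at (0, -2.4), ∇L = (-35.6, -56) → (0, -2.4) − 0.05·(-35.6, -56) = (1.78, 0.4)
Step 3: at (1.78, 0.4), ∇L = (21.4, 24.92) → (1.78, 0.4) − 0.05·(21.4, 24.92) = (0.71, -0.846)
Step 4: at (0.71, -0.846), ∇L = (-6.744, -14.98) → (0.71, -0.846) − 0.05·(-6.744, -14.98) = (1.0472, -0.097)
L(1.0472, -0.097) = 45.8367316

45.8367316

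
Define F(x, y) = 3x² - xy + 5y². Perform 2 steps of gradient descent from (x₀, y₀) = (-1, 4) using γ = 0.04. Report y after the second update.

∇F = (6x - y, -x + 10y)
(x₁, y₁) = (-1, 4) − 0.04·(-10, 41) = (-0.6, 2.36)
(x₂, y₂) = (-0.6, 2.36) − 0.04·(-5.96, 24.2) = (-0.3616, 1.392)
y = 1.392

1.392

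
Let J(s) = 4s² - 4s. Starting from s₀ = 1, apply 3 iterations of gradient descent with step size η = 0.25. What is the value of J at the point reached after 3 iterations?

0

J′(s) = 8s - 4
s₁ = 1 − 0.25·4 = 0
s₂ = 0 − 0.25·(-4) = 1
s₃ = 1 − 0.25·4 = 0
J(0) = 0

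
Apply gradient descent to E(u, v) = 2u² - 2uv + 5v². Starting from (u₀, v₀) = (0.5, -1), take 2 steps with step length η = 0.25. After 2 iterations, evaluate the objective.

∇E = (4u - 2v, -2u + 10v)
(u₁, v₁) = (0.5, -1) − 0.25·(4, -11) = (-0.5, 1.75)
(u₂, v₂) = (-0.5, 1.75) − 0.25·(-5.5, 18.5) = (0.875, -2.875)
E(0.875, -2.875) = 47.890625

47.890625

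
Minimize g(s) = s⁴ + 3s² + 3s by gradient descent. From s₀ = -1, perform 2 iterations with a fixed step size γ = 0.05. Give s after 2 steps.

g′(s) = 4s³ + 6s + 3
Step 1: g′(-1) = -7; s₁ = -1 − 0.05·(-7) = -0.65
Step 2: g′(-0.65) = -1.9985; s₂ = -0.65 − 0.05·(-1.9985) = -0.550075

-0.550075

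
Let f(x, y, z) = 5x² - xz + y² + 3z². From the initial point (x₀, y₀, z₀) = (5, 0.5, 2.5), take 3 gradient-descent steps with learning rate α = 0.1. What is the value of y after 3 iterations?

∇f = (10x - z, 2y, -x + 6z)
Step 1: at (5, 0.5, 2.5), ∇f = (47.5, 1, 10) → (5, 0.5, 2.5) − 0.1·(47.5, 1, 10) = (0.25, 0.4, 1.5)
Step 2: at (0.25, 0.4, 1.5), ∇f = (1, 0.8, 8.75) → (0.25, 0.4, 1.5) − 0.1·(1, 0.8, 8.75) = (0.15, 0.32, 0.625)
Step 3: at (0.15, 0.32, 0.625), ∇f = (0.875, 0.64, 3.6) → (0.15, 0.32, 0.625) − 0.1·(0.875, 0.64, 3.6) = (0.0625, 0.256, 0.265)
y = 0.256

0.256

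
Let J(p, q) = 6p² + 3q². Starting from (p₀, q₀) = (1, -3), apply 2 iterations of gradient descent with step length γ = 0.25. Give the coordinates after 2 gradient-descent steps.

∇J = (12p, 6q)
Step 1: at (1, -3), ∇J = (12, -18) → (1, -3) − 0.25·(12, -18) = (-2, 1.5)
Step 2: at (-2, 1.5), ∇J = (-24, 9) → (-2, 1.5) − 0.25·(-24, 9) = (4, -0.75)

(4, -0.75)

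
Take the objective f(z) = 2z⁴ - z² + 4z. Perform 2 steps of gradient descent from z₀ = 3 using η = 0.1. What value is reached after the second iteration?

4961.1232

f′(z) = 8z³ - 2z + 4
z₁ = 3 − 0.1·214 = -18.4
z₂ = -18.4 − 0.1·(-49795.232) = 4961.1232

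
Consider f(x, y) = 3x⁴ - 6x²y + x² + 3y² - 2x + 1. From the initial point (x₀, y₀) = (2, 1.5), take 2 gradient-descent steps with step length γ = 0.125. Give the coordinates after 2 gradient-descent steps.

∇f = (12x³ - 12xy + 2x - 2, -6x² + 6y)
(x₁, y₁) = (2, 1.5) − 0.125·(62, -15) = (-5.75, 3.375)
(x₂, y₂) = (-5.75, 3.375) − 0.125·(-2061.9375, -178.125) = (251.9921875, 25.640625)

(251.9921875, 25.640625)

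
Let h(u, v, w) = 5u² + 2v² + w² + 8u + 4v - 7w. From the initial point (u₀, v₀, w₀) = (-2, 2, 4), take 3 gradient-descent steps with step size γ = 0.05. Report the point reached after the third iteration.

∇h = (10u + 8, 4v + 4, 2w - 7)
(u₁, v₁, w₁) = (-2, 2, 4) − 0.05·(-12, 12, 1) = (-1.4, 1.4, 3.95)
(u₂, v₂, w₂) = (-1.4, 1.4, 3.95) − 0.05·(-6, 9.6, 0.9) = (-1.1, 0.92, 3.905)
(u₃, v₃, w₃) = (-1.1, 0.92, 3.905) − 0.05·(-3, 7.68, 0.81) = (-0.95, 0.536, 3.8645)

(-0.95, 0.536, 3.8645)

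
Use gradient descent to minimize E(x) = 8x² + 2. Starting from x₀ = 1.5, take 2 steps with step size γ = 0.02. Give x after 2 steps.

0.6936

E′(x) = 16x
x₁ = 1.5 − 0.02·24 = 1.02
x₂ = 1.02 − 0.02·16.32 = 0.6936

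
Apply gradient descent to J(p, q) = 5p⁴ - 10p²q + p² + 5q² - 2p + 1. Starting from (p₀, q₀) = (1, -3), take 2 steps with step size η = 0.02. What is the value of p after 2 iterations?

∇J = (20p³ - 20pq + 2p - 2, -10p² + 10q)
Step 1: at (1, -3), ∇J = (80, -40) → (1, -3) − 0.02·(80, -40) = (-0.6, -2.2)
Step 2: at (-0.6, -2.2), ∇J = (-33.92, -25.6) → (-0.6, -2.2) − 0.02·(-33.92, -25.6) = (0.0784, -1.688)
p = 0.0784

0.0784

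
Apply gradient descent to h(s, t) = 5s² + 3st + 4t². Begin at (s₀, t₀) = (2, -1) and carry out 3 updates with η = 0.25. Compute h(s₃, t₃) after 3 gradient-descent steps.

472.930908203125

∇h = (10s + 3t, 3s + 8t)
(s₁, t₁) = (2, -1) − 0.25·(17, -2) = (-2.25, -0.5)
(s₂, t₂) = (-2.25, -0.5) − 0.25·(-24, -10.75) = (3.75, 2.1875)
(s₃, t₃) = (3.75, 2.1875) − 0.25·(44.0625, 28.75) = (-7.265625, -5)
h(-7.265625, -5) = 472.930908203125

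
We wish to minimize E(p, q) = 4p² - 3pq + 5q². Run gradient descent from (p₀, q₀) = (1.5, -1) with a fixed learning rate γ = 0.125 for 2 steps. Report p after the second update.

∇E = (8p - 3q, -3p + 10q)
(p₁, q₁) = (1.5, -1) − 0.125·(15, -14.5) = (-0.375, 0.8125)
(p₂, q₂) = (-0.375, 0.8125) − 0.125·(-5.4375, 9.25) = (0.3046875, -0.34375)
p = 0.3046875

0.3046875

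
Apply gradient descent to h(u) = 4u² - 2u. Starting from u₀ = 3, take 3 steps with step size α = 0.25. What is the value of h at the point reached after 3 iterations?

30

h′(u) = 8u - 2
u₁ = 3 − 0.25·22 = -2.5
u₂ = -2.5 − 0.25·(-22) = 3
u₃ = 3 − 0.25·22 = -2.5
h(-2.5) = 30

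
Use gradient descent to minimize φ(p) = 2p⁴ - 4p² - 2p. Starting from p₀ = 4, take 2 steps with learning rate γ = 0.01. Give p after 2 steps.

-0.78443584

φ′(p) = 8p³ - 8p - 2
Step 1: φ′(4) = 478; p₁ = 4 − 0.01·478 = -0.78
Step 2: φ′(-0.78) = 0.443584; p₂ = -0.78 − 0.01·0.443584 = -0.78443584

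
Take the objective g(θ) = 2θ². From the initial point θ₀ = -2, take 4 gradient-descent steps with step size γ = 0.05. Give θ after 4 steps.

-0.8192

g′(θ) = 4θ
Step 1: g′(-2) = -8; θ₁ = -2 − 0.05·(-8) = -1.6
Step 2: g′(-1.6) = -6.4; θ₂ = -1.6 − 0.05·(-6.4) = -1.28
Step 3: g′(-1.28) = -5.12; θ₃ = -1.28 − 0.05·(-5.12) = -1.024
Step 4: g′(-1.024) = -4.096; θ₄ = -1.024 − 0.05·(-4.096) = -0.8192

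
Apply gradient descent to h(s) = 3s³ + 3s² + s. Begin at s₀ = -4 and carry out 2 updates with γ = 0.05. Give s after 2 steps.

-52.536125

h′(s) = 9s² + 6s + 1
s₁ = -4 − 0.05·121 = -10.05
s₂ = -10.05 − 0.05·849.7225 = -52.536125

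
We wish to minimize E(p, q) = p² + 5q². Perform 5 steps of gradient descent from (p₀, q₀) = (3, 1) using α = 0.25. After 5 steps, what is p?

0.09375

∇E = (2p, 10q)
(p₁, q₁) = (3, 1) − 0.25·(6, 10) = (1.5, -1.5)
(p₂, q₂) = (1.5, -1.5) − 0.25·(3, -15) = (0.75, 2.25)
(p₃, q₃) = (0.75, 2.25) − 0.25·(1.5, 22.5) = (0.375, -3.375)
(p₄, q₄) = (0.375, -3.375) − 0.25·(0.75, -33.75) = (0.1875, 5.0625)
(p₅, q₅) = (0.1875, 5.0625) − 0.25·(0.375, 50.625) = (0.09375, -7.59375)
p = 0.09375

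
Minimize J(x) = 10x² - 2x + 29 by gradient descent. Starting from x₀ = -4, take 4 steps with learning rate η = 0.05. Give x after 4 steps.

0.1

J′(x) = 20x - 2
x₁ = -4 − 0.05·(-82) = 0.1
x₂ = 0.1 − 0.05·0 = 0.1
x₃ = 0.1 − 0.05·0 = 0.1
x₄ = 0.1 − 0.05·0 = 0.1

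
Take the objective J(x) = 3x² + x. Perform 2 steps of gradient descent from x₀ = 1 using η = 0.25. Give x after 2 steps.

J′(x) = 6x + 1
x₁ = 1 − 0.25·7 = -0.75
x₂ = -0.75 − 0.25·(-3.5) = 0.125

0.125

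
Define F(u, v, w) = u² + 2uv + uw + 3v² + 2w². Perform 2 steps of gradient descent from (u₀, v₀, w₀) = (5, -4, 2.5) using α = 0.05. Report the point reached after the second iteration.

∇F = (2u + 2v + w, 2u + 6v, u + 4w)
(u₁, v₁, w₁) = (5, -4, 2.5) − 0.05·(4.5, -14, 15) = (4.775, -3.3, 1.75)
(u₂, v₂, w₂) = (4.775, -3.3, 1.75) − 0.05·(4.7, -10.25, 11.775) = (4.54, -2.7875, 1.16125)

(4.54, -2.7875, 1.16125)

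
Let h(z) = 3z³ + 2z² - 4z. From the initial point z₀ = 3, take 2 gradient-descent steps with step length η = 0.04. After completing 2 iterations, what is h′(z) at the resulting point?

h′(z) = 9z² + 4z - 4
z₁ = 3 − 0.04·89 = -0.56
z₂ = -0.56 − 0.04·(-3.4176) = -0.423296
h′(z) at (-0.423296) = -4.080568467456

-4.080568467456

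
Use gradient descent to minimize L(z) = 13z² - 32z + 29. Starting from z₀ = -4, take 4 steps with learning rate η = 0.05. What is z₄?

1.1884

L′(z) = 26z - 32
z₁ = -4 − 0.05·(-136) = 2.8
z₂ = 2.8 − 0.05·40.8 = 0.76
z₃ = 0.76 − 0.05·(-12.24) = 1.372
z₄ = 1.372 − 0.05·3.672 = 1.1884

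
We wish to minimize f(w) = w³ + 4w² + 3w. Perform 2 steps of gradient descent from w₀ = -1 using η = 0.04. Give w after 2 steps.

-0.847168

f′(w) = 3w² + 8w + 3
Step 1: f′(-1) = -2; w₁ = -1 − 0.04·(-2) = -0.92
Step 2: f′(-0.92) = -1.8208; w₂ = -0.92 − 0.04·(-1.8208) = -0.847168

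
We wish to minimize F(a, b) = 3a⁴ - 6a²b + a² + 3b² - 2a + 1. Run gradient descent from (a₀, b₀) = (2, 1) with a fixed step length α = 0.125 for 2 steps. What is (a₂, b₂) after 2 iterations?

∇F = (12a³ - 12ab + 2a - 2, -6a² + 6b)
(a₁, b₁) = (2, 1) − 0.125·(74, -18) = (-7.25, 3.25)
(a₂, b₂) = (-7.25, 3.25) − 0.125·(-4306.6875, -295.875) = (531.0859375, 40.234375)

(531.0859375, 40.234375)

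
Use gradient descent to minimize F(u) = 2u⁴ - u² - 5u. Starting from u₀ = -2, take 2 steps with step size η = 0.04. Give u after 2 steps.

0.77888

F′(u) = 8u³ - 2u - 5
u₁ = -2 − 0.04·(-65) = 0.6
u₂ = 0.6 − 0.04·(-4.472) = 0.77888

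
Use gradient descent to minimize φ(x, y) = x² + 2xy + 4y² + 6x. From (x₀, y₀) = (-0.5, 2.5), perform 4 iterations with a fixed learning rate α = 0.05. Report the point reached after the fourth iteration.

(-1.8356, 0.61435)

∇φ = (2x + 2y + 6, 2x + 8y)
(x₁, y₁) = (-0.5, 2.5) − 0.05·(10, 19) = (-1, 1.55)
(x₂, y₂) = (-1, 1.55) − 0.05·(7.1, 10.4) = (-1.355, 1.03)
(x₃, y₃) = (-1.355, 1.03) − 0.05·(5.35, 5.53) = (-1.6225, 0.7535)
(x₄, y₄) = (-1.6225, 0.7535) − 0.05·(4.262, 2.783) = (-1.8356, 0.61435)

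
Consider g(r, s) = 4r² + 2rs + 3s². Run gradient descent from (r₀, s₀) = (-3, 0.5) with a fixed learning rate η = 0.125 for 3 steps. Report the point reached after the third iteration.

(-0.0625, 0.1171875)

∇g = (8r + 2s, 2r + 6s)
Step 1: at (-3, 0.5), ∇g = (-23, -3) → (-3, 0.5) − 0.125·(-23, -3) = (-0.125, 0.875)
Step 2: at (-0.125, 0.875), ∇g = (0.75, 5) → (-0.125, 0.875) − 0.125·(0.75, 5) = (-0.21875, 0.25)
Step 3: at (-0.21875, 0.25), ∇g = (-1.25, 1.0625) → (-0.21875, 0.25) − 0.125·(-1.25, 1.0625) = (-0.0625, 0.1171875)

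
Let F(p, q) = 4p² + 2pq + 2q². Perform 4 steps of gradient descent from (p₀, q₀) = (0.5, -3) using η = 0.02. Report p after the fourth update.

0.58100224

∇F = (8p + 2q, 2p + 4q)
Step 1: at (0.5, -3), ∇F = (-2, -11) → (0.5, -3) − 0.02·(-2, -11) = (0.54, -2.78)
Step 2: at (0.54, -2.78), ∇F = (-1.24, -10.04) → (0.54, -2.78) − 0.02·(-1.24, -10.04) = (0.5648, -2.5792)
Step 3: at (0.5648, -2.5792), ∇F = (-0.64, -9.1872) → (0.5648, -2.5792) − 0.02·(-0.64, -9.1872) = (0.5776, -2.395456)
Step 4: at (0.5776, -2.395456), ∇F = (-0.170112, -8.426624) → (0.5776, -2.395456) − 0.02·(-0.170112, -8.426624) = (0.58100224, -2.22692352)
p = 0.58100224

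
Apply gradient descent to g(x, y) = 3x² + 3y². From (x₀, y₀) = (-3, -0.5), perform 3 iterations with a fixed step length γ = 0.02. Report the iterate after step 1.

(-2.64, -0.44)

∇g = (6x, 6y)
Step 1: at (-3, -0.5), ∇g = (-18, -3) → (-3, -0.5) − 0.02·(-18, -3) = (-2.64, -0.44)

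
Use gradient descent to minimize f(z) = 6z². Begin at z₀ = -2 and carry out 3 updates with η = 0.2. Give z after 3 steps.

5.488

f′(z) = 12z
Step 1: f′(-2) = -24; z₁ = -2 − 0.2·(-24) = 2.8
Step 2: f′(2.8) = 33.6; z₂ = 2.8 − 0.2·33.6 = -3.92
Step 3: f′(-3.92) = -47.04; z₃ = -3.92 − 0.2·(-47.04) = 5.488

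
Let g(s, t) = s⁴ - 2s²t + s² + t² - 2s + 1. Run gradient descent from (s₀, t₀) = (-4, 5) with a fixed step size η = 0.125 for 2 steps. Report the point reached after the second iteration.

∇g = (4s³ - 4st + 2s - 2, -2s² + 2t)
(s₁, t₁) = (-4, 5) − 0.125·(-186, -22) = (19.25, 7.75)
(s₂, t₂) = (19.25, 7.75) − 0.125·(27973.0625, -725.625) = (-3477.3828125, 98.453125)

(-3477.3828125, 98.453125)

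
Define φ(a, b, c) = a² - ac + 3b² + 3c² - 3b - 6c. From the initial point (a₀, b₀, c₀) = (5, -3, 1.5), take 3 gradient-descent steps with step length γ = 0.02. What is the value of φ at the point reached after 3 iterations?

27.541455383472

∇φ = (2a - c, 6b - 3, -a + 6c - 6)
Step 1: at (5, -3, 1.5), ∇φ = (8.5, -21, -2) → (5, -3, 1.5) − 0.02·(8.5, -21, -2) = (4.83, -2.58, 1.54)
Step 2: at (4.83, -2.58, 1.54), ∇φ = (8.12, -18.48, -1.59) → (4.83, -2.58, 1.54) − 0.02·(8.12, -18.48, -1.59) = (4.6676, -2.2104, 1.5718)
Step 3: at (4.6676, -2.2104, 1.5718), ∇φ = (7.7634, -16.2624, -1.2368) → (4.6676, -2.2104, 1.5718) − 0.02·(7.7634, -16.2624, -1.2368) = (4.512332, -1.885152, 1.596536)
φ(4.512332, -1.885152, 1.596536) = 27.541455383472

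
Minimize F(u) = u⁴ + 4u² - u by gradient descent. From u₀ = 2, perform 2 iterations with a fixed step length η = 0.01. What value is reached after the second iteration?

1.27433692

F′(u) = 4u³ + 8u - 1
Step 1: F′(2) = 47; u₁ = 2 − 0.01·47 = 1.53
Step 2: F′(1.53) = 25.566308; u₂ = 1.53 − 0.01·25.566308 = 1.27433692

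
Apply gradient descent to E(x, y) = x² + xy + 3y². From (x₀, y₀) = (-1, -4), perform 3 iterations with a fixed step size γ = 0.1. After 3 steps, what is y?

-0.207

∇E = (2x + y, x + 6y)
(x₁, y₁) = (-1, -4) − 0.1·(-6, -25) = (-0.4, -1.5)
(x₂, y₂) = (-0.4, -1.5) − 0.1·(-2.3, -9.4) = (-0.17, -0.56)
(x₃, y₃) = (-0.17, -0.56) − 0.1·(-0.9, -3.53) = (-0.08, -0.207)
y = -0.207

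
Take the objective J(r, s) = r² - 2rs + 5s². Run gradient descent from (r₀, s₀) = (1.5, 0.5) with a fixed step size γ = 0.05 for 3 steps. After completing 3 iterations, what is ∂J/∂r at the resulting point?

∇J = (2r - 2s, -2r + 10s)
Step 1: at (1.5, 0.5), ∇J = (2, 2) → (1.5, 0.5) − 0.05·(2, 2) = (1.4, 0.4)
Step 2: at (1.4, 0.4), ∇J = (2, 1.2) → (1.4, 0.4) − 0.05·(2, 1.2) = (1.3, 0.34)
Step 3: at (1.3, 0.34), ∇J = (1.92, 0.8) → (1.3, 0.34) − 0.05·(1.92, 0.8) = (1.204, 0.3)
∂J/∂r at (1.204, 0.3) = 1.808

1.808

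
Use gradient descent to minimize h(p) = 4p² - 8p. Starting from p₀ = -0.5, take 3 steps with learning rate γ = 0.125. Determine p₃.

h′(p) = 8p - 8
p₁ = -0.5 − 0.125·(-12) = 1
p₂ = 1 − 0.125·0 = 1
p₃ = 1 − 0.125·0 = 1

1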